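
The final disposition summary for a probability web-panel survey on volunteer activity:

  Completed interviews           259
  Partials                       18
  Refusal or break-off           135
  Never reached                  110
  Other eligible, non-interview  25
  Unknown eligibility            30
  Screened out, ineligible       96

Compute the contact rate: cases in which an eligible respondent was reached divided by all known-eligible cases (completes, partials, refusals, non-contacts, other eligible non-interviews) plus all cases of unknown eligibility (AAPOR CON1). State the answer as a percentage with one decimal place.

Numerator = 259 + 18 + 135 + 25 = 437
Denom = 259 + 18 + 135 + 110 + 25 + 30 = 577
CON1 = 437 / 577 = 0.7574

75.7%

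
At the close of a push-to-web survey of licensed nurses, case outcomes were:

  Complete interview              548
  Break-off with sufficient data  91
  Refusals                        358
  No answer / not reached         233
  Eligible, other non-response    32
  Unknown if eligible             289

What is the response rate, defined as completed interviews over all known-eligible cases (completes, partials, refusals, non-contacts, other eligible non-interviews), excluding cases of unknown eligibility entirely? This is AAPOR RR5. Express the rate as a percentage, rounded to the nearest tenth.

43.4%

Top → 548
Base → 548 + 91 + 358 + 233 + 32 = 1262
RR5 = 548 / 1262 = 0.4342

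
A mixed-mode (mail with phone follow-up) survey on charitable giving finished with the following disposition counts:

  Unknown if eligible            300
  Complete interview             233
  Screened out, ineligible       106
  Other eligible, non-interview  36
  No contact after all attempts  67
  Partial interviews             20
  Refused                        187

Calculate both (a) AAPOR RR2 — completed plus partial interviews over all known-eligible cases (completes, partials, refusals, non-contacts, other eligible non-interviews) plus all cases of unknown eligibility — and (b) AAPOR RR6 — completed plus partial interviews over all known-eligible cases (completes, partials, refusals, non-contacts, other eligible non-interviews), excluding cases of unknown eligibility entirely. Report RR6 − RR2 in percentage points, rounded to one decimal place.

Top → 233 + 20 = 253
Denom → 233 + 20 + 187 + 67 + 36 + 300 = 843
RR2 = 253 / 843 = 0.3001
Denom → 233 + 20 + 187 + 67 + 36 = 543
RR6 = 253 / 543 = 0.4659
Difference = 46.59 − 30.01 = 16.58 percentage points

16.6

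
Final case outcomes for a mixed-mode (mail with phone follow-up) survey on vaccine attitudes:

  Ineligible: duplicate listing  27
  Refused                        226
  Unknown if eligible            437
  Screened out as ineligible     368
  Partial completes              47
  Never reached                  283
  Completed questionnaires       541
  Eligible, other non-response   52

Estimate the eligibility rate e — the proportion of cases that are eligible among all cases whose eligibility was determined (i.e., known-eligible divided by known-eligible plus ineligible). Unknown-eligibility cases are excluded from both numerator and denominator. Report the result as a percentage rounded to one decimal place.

Not eligible = 368 + 27 = 395
Known eligible: 541 + 47 + 226 + 283 + 52 = 1149
e = 1149 / (1149 + 395) = 1149 / 1544 = 0.7442

74.4%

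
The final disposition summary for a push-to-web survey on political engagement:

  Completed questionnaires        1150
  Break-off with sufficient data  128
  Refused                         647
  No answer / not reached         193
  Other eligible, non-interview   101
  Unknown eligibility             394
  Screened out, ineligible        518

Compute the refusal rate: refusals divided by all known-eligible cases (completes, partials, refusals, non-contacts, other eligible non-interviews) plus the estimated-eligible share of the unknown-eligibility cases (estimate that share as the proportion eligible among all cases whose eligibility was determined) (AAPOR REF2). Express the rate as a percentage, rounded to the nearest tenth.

Top → 647
Determined eligible → 1150 + 128 + 647 + 193 + 101 = 2219
e = 2219 / (2219 + 518) = 2219 / 2737 = 0.8107
Estimated eligible among unknowns → 0.8107 × 394 = 319.42
Denom → 2219 + 319.42 = 2538.42
REF2 = 647 / 2538.42 = 0.2549

25.5%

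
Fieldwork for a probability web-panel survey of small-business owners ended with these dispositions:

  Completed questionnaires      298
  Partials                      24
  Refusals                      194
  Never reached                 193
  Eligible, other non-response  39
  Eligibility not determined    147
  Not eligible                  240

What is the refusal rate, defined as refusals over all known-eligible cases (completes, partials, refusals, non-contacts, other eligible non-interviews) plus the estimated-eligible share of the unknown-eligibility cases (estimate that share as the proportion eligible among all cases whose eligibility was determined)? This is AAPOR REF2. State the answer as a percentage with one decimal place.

Numerator = 194
Determined eligible = 298 + 24 + 194 + 193 + 39 = 748
e = 748 / (748 + 240) = 748 / 988 = 0.7571
Eligible share of unknowns = 0.7571 × 147 = 111.29
Base = 748 + 111.29 = 859.29
REF2 = 194 / 859.29 = 0.2258

22.6%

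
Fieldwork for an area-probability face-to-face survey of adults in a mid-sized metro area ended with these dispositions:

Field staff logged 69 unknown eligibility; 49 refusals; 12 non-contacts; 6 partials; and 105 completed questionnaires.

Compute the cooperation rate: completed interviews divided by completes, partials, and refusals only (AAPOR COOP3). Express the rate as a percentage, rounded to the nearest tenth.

65.6%

Numerator = 105
Base = 105 + 6 + 49 = 160
COOP3 = 105 / 160 = 0.6562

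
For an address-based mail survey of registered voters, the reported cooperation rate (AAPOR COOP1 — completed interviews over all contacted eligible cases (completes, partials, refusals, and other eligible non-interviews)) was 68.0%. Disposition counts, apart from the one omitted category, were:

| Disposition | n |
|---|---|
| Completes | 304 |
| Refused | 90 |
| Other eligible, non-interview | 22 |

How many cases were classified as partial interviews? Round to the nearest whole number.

COOP1 = 304 / D = 0.680
D = 304 / 0.680 = 447.1
Rest of base = 416
partial interviews = 447.1 − 416 ≈ 31

31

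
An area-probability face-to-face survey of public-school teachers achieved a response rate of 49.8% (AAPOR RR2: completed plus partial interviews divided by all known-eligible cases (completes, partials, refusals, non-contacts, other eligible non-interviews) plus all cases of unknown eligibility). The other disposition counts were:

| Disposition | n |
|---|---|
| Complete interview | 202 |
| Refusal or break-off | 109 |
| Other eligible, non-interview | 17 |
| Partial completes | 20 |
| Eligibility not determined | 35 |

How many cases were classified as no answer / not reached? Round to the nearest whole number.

Num: 202 + 20 = 222
RR2 = 222 / D = 0.498
D = 222 / 0.498 = 445.8
Other denominator terms total 383
no answer / not reached = 445.8 − 383 ≈ 63

63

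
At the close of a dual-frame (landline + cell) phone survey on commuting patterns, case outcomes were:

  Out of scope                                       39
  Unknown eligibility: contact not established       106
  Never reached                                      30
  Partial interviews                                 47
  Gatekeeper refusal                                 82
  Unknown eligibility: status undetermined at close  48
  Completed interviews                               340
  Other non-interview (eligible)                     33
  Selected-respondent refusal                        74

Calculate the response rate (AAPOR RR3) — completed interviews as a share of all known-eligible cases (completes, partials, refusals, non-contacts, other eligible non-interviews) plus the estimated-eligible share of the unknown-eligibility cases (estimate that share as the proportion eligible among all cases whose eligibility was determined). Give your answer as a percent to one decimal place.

Declined to participate = 82 + 74 = 156
Eligibility not determined = 106 + 48 = 154
Numerator: 340
Known eligible: 340 + 47 + 156 + 30 + 33 = 606
e = 606 / (606 + 39) = 606 / 645 = 0.9395
e × U: 0.9395 × 154 = 144.68
Denom: 606 + 144.68 = 750.68
RR3 = 340 / 750.68 = 0.4529

45.3%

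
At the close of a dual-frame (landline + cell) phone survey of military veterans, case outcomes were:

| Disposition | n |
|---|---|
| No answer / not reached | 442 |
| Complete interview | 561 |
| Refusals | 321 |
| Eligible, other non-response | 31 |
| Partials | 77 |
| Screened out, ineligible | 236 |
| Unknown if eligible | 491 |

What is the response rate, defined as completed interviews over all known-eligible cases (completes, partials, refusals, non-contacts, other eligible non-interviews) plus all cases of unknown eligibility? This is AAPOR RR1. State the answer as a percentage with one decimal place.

Num: 561
Base: 561 + 77 + 321 + 442 + 31 + 491 = 1923
RR1 = 561 / 1923 = 0.2917

29.2%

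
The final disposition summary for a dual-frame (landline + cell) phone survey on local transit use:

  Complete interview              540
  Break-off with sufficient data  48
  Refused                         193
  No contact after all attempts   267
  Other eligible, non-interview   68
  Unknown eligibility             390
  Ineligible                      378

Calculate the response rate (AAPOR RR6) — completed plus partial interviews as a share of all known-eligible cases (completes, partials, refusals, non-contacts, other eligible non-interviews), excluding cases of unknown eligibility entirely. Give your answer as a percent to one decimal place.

Num → 540 + 48 = 588
Denominator → 540 + 48 + 193 + 267 + 68 = 1116
RR6 = 588 / 1116 = 0.5269

52.7%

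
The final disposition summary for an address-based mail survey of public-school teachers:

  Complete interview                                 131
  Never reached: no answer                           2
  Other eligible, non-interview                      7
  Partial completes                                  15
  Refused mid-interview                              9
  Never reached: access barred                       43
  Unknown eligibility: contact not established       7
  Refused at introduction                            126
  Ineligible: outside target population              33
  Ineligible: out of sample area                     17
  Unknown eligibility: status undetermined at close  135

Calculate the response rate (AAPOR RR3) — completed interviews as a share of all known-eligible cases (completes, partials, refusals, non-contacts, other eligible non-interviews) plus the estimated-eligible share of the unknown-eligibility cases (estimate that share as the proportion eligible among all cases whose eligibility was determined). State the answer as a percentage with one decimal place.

28.7%

Declined to participate = 126 + 9 = 135
Never reached = 2 + 43 = 45
Undetermined eligibility = 7 + 135 = 142
Out of scope = 33 + 17 = 50
Numerator → 131
Known eligible → 131 + 15 + 135 + 45 + 7 = 333
e = 333 / (333 + 50) = 333 / 383 = 0.8695
Eligible share of unknowns → 0.8695 × 142 = 123.47
Base → 333 + 123.47 = 456.47
RR3 = 131 / 456.47 = 0.2870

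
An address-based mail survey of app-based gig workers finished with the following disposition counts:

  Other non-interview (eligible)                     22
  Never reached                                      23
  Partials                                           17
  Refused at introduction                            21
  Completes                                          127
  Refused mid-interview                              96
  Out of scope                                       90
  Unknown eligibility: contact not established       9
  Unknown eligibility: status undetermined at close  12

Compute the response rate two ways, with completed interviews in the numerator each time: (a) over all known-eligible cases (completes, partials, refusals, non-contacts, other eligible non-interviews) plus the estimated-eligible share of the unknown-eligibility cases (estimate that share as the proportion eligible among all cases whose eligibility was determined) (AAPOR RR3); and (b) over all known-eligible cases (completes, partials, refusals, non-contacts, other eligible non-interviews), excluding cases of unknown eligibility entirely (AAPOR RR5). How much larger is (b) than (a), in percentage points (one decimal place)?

2.1

Refusals = 21 + 96 = 117
Eligibility not determined = 9 + 12 = 21
Num: 127
Eligible (known): 127 + 17 + 117 + 23 + 22 = 306
e = 306 / (306 + 90) = 306 / 396 = 0.7727
e × U: 0.7727 × 21 = 16.23
Denom: 306 + 16.23 = 322.23
RR3 = 127 / 322.23 = 0.3941
Denom: 127 + 17 + 117 + 23 + 22 = 306
RR5 = 127 / 306 = 0.4150
Difference = 41.50 − 39.41 = 2.09 percentage points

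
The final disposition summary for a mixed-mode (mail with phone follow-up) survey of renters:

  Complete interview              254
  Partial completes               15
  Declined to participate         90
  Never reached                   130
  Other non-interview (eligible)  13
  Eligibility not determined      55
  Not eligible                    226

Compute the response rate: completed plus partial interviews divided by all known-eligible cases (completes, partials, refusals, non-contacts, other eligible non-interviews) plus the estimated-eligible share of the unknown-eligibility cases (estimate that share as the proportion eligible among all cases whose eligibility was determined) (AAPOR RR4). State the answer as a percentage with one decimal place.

Top = 254 + 15 = 269
Determined eligible = 254 + 15 + 90 + 130 + 13 = 502
e = 502 / (502 + 226) = 502 / 728 = 0.6896
Estimated eligible among unknowns = 0.6896 × 55 = 37.93
Base = 502 + 37.93 = 539.93
RR4 = 269 / 539.93 = 0.4982

49.8%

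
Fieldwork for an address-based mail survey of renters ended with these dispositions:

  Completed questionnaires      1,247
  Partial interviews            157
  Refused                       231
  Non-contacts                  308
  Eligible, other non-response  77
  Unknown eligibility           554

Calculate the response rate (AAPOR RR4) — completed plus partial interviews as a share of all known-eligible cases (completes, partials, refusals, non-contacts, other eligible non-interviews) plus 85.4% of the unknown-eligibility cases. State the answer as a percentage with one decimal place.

Top → 1247 + 157 = 1404
Eligible (known) → 1247 + 157 + 231 + 308 + 77 = 2020
e × U → 0.8540 × 554 = 473.12
Denominator → 2020 + 473.12 = 2493.12
RR4 = 1404 / 2493.12 = 0.5631

56.3%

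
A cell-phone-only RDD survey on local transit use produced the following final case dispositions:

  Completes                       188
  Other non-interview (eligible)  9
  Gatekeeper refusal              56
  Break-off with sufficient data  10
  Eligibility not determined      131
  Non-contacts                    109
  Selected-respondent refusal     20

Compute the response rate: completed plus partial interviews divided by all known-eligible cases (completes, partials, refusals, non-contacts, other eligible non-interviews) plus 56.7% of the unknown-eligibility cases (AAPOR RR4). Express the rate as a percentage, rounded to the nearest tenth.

Refusals = 56 + 20 = 76
Top: 188 + 10 = 198
Determined eligible: 188 + 10 + 76 + 109 + 9 = 392
e × U: 0.5670 × 131 = 74.28
Denom: 392 + 74.28 = 466.28
RR4 = 198 / 466.28 = 0.4246

42.5%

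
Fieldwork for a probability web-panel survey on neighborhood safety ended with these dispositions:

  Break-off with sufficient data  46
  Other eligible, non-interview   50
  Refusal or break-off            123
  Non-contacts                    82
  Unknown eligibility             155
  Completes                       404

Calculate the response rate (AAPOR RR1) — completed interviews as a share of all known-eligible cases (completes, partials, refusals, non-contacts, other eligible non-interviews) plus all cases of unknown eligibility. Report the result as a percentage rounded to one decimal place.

Numerator → 404
Base → 404 + 46 + 123 + 82 + 50 + 155 = 860
RR1 = 404 / 860 = 0.4698

47.0%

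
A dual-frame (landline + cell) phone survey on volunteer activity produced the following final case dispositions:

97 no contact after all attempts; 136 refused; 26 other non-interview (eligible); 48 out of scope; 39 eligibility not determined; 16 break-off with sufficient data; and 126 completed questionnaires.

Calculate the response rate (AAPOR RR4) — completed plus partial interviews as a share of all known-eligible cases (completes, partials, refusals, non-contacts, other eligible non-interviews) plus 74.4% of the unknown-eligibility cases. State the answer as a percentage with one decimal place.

33.0%

Num → 126 + 16 = 142
Eligible (known) → 126 + 16 + 136 + 97 + 26 = 401
Eligible share of unknowns → 0.7440 × 39 = 29.02
Base → 401 + 29.02 = 430.02
RR4 = 142 / 430.02 = 0.3302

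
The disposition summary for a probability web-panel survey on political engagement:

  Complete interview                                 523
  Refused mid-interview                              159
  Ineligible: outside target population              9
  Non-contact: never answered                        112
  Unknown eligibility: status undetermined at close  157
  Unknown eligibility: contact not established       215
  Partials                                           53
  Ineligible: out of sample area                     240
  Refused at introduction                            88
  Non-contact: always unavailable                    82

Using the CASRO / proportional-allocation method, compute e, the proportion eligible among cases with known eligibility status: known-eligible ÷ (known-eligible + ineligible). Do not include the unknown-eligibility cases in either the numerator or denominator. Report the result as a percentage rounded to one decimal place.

80.3%

Declined to participate = 88 + 159 = 247
Non-contacts = 112 + 82 = 194
Eligibility not determined = 215 + 157 = 372
Screened out, ineligible = 9 + 240 = 249
Eligible (known) = 523 + 53 + 247 + 194 = 1017
e = 1017 / (1017 + 249) = 1017 / 1266 = 0.8033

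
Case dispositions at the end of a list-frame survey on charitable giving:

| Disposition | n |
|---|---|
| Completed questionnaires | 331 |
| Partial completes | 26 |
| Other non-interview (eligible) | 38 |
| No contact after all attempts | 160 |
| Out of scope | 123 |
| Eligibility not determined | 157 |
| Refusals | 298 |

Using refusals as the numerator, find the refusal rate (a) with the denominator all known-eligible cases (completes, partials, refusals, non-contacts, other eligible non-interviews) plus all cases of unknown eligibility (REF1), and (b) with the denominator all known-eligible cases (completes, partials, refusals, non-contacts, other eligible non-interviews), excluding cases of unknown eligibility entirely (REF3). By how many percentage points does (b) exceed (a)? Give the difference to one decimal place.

Num → 298
Base → 331 + 26 + 298 + 160 + 38 + 157 = 1010
REF1 = 298 / 1010 = 0.2950
Base → 331 + 26 + 298 + 160 + 38 = 853
REF3 = 298 / 853 = 0.3494
Difference = 34.94 − 29.50 = 5.44 percentage points

5.4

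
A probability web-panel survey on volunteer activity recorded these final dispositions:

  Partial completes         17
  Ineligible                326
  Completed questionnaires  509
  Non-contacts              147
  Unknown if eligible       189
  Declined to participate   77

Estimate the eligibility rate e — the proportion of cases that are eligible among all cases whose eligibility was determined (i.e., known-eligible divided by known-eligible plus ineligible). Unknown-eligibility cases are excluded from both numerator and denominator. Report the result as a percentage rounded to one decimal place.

Determined eligible: 509 + 17 + 77 + 147 = 750
e = 750 / (750 + 326) = 750 / 1076 = 0.6970

69.7%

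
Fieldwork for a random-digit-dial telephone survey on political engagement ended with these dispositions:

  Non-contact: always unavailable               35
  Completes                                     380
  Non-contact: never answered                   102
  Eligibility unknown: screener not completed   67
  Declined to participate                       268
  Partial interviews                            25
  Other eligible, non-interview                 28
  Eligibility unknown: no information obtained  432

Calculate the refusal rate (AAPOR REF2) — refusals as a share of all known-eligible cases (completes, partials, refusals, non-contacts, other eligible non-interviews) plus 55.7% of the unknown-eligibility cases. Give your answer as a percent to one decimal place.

24.0%

No contact after all attempts = 102 + 35 = 137
Eligibility not determined = 67 + 432 = 499
Numerator: 268
Known eligible: 380 + 25 + 268 + 137 + 28 = 838
Estimated eligible among unknowns: 0.5570 × 499 = 277.94
Denominator: 838 + 277.94 = 1115.94
REF2 = 268 / 1115.94 = 0.2402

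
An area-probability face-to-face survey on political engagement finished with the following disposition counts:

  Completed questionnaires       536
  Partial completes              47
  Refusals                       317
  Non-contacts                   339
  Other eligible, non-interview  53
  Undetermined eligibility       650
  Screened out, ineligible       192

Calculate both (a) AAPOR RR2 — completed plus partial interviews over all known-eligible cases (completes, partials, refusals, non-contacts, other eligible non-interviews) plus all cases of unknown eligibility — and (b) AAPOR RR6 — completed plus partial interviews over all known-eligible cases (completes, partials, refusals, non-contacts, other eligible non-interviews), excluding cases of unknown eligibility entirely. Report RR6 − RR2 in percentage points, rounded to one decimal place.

Num: 536 + 47 = 583
Base: 536 + 47 + 317 + 339 + 53 + 650 = 1942
RR2 = 583 / 1942 = 0.3002
Base: 536 + 47 + 317 + 339 + 53 = 1292
RR6 = 583 / 1292 = 0.4512
Difference = 45.12 − 30.02 = 15.10 percentage points

15.1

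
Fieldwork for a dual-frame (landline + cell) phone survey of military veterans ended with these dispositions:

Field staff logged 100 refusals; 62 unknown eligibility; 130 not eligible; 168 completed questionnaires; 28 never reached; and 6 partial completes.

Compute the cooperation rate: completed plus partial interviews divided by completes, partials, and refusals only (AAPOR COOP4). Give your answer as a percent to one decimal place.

63.5%

Top = 168 + 6 = 174
Denom = 168 + 6 + 100 = 274
COOP4 = 174 / 274 = 0.6350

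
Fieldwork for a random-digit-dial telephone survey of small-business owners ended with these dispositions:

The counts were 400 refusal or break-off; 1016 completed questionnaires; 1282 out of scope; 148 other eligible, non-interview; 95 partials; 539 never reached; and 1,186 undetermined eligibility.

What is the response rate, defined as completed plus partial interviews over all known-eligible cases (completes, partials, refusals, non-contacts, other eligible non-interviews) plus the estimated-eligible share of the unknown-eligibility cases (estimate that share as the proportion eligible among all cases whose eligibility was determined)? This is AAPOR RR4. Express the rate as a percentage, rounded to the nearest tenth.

Top → 1016 + 95 = 1111
Known eligible → 1016 + 95 + 400 + 539 + 148 = 2198
e = 2198 / (2198 + 1282) = 2198 / 3480 = 0.6316
Eligible share of unknowns → 0.6316 × 1186 = 749.08
Base → 2198 + 749.08 = 2947.08
RR4 = 1111 / 2947.08 = 0.3770

37.7%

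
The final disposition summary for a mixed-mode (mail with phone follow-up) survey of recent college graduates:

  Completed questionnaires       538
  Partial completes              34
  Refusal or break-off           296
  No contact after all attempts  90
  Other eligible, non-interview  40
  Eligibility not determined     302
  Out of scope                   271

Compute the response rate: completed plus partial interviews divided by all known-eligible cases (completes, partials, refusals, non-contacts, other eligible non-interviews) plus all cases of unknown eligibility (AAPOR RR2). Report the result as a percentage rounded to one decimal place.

Numerator → 538 + 34 = 572
Base → 538 + 34 + 296 + 90 + 40 + 302 = 1300
RR2 = 572 / 1300 = 0.4400

44.0%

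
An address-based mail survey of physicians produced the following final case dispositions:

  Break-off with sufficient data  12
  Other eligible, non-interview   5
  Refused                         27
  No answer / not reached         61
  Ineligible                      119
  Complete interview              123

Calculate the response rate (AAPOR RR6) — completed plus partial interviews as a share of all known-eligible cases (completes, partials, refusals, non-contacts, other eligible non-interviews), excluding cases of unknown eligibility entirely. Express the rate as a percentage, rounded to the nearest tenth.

Top = 123 + 12 = 135
Denominator = 123 + 12 + 27 + 61 + 5 = 228
RR6 = 135 / 228 = 0.5921

59.2%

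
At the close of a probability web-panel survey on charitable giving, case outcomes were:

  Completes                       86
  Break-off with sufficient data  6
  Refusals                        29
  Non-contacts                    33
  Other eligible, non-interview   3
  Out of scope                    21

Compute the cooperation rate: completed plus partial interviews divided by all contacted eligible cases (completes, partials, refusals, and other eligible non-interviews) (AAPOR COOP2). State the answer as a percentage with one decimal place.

74.2%

Top: 86 + 6 = 92
Base: 86 + 6 + 29 + 3 = 124
COOP2 = 92 / 124 = 0.7419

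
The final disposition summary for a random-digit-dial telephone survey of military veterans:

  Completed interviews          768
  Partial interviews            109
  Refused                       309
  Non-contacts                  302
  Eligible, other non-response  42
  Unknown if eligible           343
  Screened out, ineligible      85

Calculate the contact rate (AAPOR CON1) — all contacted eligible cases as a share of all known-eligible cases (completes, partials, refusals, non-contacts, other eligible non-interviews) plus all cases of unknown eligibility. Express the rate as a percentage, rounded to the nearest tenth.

Top: 768 + 109 + 309 + 42 = 1228
Denominator: 768 + 109 + 309 + 302 + 42 + 343 = 1873
CON1 = 1228 / 1873 = 0.6556

65.6%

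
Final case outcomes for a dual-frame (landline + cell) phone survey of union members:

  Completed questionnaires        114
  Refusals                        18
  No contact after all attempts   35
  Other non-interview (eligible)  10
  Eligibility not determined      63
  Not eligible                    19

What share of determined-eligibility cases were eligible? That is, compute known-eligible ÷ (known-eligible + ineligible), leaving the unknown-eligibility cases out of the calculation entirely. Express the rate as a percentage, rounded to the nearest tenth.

90.3%

Determined eligible = 114 + 18 + 35 + 10 = 177
e = 177 / (177 + 19) = 177 / 196 = 0.9031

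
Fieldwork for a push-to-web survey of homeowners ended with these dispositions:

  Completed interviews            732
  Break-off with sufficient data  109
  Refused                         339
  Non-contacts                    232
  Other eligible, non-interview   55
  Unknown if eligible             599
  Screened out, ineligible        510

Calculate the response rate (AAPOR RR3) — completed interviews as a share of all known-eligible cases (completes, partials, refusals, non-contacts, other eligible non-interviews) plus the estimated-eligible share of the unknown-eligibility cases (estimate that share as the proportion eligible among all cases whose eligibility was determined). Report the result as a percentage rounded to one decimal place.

Num = 732
Known eligible = 732 + 109 + 339 + 232 + 55 = 1467
e = 1467 / (1467 + 510) = 1467 / 1977 = 0.7420
Eligible share of unknowns = 0.7420 × 599 = 444.46
Denom = 1467 + 444.46 = 1911.46
RR3 = 732 / 1911.46 = 0.3830

38.3%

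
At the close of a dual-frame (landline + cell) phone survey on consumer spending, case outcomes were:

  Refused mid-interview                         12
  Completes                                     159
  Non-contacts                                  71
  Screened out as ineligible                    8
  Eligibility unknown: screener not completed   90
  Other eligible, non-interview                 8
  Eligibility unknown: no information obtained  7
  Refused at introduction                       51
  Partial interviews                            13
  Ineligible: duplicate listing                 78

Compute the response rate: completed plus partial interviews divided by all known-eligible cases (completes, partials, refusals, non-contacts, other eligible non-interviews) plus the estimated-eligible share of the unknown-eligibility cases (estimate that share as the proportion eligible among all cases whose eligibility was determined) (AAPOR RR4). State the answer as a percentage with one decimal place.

44.1%

Refused = 51 + 12 = 63
Undetermined eligibility = 90 + 7 = 97
Screened out, ineligible = 8 + 78 = 86
Top → 159 + 13 = 172
Eligible (known) → 159 + 13 + 63 + 71 + 8 = 314
e = 314 / (314 + 86) = 314 / 400 = 0.7850
Estimated eligible among unknowns → 0.7850 × 97 = 76.14
Base → 314 + 76.14 = 390.14
RR4 = 172 / 390.14 = 0.4409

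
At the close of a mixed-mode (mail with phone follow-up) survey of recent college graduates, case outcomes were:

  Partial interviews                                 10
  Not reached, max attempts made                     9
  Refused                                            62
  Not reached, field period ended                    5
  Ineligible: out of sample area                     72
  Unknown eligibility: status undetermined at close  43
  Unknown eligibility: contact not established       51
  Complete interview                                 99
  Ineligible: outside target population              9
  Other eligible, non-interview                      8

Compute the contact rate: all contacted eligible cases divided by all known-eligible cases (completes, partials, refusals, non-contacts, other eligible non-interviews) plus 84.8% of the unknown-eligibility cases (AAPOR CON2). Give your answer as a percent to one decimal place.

65.6%

No contact after all attempts = 5 + 9 = 14
Eligibility not determined = 51 + 43 = 94
Screened out, ineligible = 9 + 72 = 81
Top → 99 + 10 + 62 + 8 = 179
Eligible (known) → 99 + 10 + 62 + 14 + 8 = 193
Estimated eligible among unknowns → 0.8480 × 94 = 79.71
Denominator → 193 + 79.71 = 272.71
CON2 = 179 / 272.71 = 0.6564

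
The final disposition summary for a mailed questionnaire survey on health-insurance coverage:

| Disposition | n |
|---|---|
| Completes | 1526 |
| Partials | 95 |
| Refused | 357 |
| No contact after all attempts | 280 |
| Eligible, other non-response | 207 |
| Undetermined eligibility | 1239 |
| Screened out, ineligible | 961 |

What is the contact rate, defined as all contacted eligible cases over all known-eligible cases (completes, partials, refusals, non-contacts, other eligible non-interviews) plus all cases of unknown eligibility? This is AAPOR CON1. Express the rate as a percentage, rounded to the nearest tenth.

Num → 1526 + 95 + 357 + 207 = 2185
Denominator → 1526 + 95 + 357 + 280 + 207 + 1239 = 3704
CON1 = 2185 / 3704 = 0.5899

59.0%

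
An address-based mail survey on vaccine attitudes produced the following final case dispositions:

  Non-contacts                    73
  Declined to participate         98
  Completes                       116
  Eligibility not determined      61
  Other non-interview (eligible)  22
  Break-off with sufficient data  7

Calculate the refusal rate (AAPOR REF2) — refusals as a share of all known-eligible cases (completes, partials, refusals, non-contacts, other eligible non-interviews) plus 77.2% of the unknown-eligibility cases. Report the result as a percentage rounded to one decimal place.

Numerator = 98
Determined eligible = 116 + 7 + 98 + 73 + 22 = 316
Estimated eligible among unknowns = 0.7720 × 61 = 47.09
Denom = 316 + 47.09 = 363.09
REF2 = 98 / 363.09 = 0.2699

27.0%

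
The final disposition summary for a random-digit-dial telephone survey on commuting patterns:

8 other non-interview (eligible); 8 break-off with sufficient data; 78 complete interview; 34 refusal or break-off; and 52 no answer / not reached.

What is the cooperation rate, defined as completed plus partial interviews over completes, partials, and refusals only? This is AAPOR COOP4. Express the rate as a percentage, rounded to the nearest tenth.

Top → 78 + 8 = 86
Base → 78 + 8 + 34 = 120
COOP4 = 86 / 120 = 0.7167

71.7%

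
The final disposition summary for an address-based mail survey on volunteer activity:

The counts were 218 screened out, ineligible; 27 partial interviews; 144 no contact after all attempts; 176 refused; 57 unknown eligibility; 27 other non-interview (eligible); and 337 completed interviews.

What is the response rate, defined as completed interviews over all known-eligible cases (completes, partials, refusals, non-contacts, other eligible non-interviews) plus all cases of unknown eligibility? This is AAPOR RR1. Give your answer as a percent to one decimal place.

43.9%

Numerator → 337
Denom → 337 + 27 + 176 + 144 + 27 + 57 = 768
RR1 = 337 / 768 = 0.4388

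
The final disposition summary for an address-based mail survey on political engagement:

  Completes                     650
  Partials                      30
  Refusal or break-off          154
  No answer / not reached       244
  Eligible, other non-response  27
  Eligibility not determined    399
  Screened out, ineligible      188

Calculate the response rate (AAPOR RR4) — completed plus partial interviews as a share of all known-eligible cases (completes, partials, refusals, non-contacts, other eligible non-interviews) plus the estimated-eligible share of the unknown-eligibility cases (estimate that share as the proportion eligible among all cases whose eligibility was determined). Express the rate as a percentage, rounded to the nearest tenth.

Top: 650 + 30 = 680
Determined eligible: 650 + 30 + 154 + 244 + 27 = 1105
e = 1105 / (1105 + 188) = 1105 / 1293 = 0.8546
Eligible share of unknowns: 0.8546 × 399 = 340.99
Base: 1105 + 340.99 = 1445.99
RR4 = 680 / 1445.99 = 0.4703

47.0%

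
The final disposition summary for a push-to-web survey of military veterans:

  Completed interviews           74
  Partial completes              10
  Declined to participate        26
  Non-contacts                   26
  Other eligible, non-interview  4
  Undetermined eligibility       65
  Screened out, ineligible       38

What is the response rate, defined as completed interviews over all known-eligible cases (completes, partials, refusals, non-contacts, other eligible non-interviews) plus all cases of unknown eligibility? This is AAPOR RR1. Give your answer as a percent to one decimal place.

36.1%

Num → 74
Denominator → 74 + 10 + 26 + 26 + 4 + 65 = 205
RR1 = 74 / 205 = 0.3610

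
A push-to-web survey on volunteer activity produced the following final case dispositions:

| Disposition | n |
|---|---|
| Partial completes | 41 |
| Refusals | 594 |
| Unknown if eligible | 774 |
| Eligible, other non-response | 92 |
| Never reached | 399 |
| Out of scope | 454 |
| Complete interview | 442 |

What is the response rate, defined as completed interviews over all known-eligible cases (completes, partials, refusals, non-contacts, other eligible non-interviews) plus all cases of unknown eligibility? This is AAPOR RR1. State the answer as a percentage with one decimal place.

Numerator → 442
Base → 442 + 41 + 594 + 399 + 92 + 774 = 2342
RR1 = 442 / 2342 = 0.1887

18.9%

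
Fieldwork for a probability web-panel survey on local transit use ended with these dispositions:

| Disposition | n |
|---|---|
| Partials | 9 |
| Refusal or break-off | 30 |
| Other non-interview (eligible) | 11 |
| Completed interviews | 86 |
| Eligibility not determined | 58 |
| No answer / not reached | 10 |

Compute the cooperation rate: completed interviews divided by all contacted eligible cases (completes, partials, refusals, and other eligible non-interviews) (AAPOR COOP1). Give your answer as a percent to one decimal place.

Top: 86
Denominator: 86 + 9 + 30 + 11 = 136
COOP1 = 86 / 136 = 0.6324

63.2%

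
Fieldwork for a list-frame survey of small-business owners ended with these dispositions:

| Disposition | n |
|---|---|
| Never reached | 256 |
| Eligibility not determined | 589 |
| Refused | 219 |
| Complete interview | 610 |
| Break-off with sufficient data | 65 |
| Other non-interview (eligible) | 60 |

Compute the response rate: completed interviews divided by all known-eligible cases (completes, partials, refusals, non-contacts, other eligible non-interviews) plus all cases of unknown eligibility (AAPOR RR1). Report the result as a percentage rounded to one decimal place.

33.9%

Num = 610
Denom = 610 + 65 + 219 + 256 + 60 + 589 = 1799
RR1 = 610 / 1799 = 0.3391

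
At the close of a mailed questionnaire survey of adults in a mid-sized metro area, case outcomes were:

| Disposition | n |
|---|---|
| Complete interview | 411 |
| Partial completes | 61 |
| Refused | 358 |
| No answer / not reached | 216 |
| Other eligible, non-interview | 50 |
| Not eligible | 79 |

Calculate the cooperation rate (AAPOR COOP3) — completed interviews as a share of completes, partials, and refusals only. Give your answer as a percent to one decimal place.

49.5%

Num → 411
Denominator → 411 + 61 + 358 = 830
COOP3 = 411 / 830 = 0.4952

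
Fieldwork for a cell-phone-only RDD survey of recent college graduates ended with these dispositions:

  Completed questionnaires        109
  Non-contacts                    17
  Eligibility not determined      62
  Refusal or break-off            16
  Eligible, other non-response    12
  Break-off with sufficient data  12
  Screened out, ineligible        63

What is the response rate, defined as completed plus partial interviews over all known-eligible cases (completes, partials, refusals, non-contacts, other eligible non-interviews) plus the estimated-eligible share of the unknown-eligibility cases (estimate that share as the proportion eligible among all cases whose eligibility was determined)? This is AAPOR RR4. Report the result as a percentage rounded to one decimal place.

Numerator: 109 + 12 = 121
Known eligible: 109 + 12 + 16 + 17 + 12 = 166
e = 166 / (166 + 63) = 166 / 229 = 0.7249
Estimated eligible among unknowns: 0.7249 × 62 = 44.94
Denom: 166 + 44.94 = 210.94
RR4 = 121 / 210.94 = 0.5736

57.4%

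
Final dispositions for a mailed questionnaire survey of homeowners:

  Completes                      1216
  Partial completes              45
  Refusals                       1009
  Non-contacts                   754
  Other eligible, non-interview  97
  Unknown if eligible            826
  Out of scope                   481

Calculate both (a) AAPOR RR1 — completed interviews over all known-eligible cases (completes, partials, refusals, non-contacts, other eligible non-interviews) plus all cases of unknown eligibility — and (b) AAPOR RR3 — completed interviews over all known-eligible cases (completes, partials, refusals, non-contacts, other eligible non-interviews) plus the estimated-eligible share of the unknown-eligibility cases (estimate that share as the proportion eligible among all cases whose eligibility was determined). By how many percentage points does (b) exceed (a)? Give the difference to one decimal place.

0.9

Numerator = 1216
Denom = 1216 + 45 + 1009 + 754 + 97 + 826 = 3947
RR1 = 1216 / 3947 = 0.3081
Known eligible = 1216 + 45 + 1009 + 754 + 97 = 3121
e = 3121 / (3121 + 481) = 3121 / 3602 = 0.8665
Estimated eligible among unknowns = 0.8665 × 826 = 715.73
Denom = 3121 + 715.73 = 3836.73
RR3 = 1216 / 3836.73 = 0.3169
Difference = 31.69 − 30.81 = 0.88 percentage points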